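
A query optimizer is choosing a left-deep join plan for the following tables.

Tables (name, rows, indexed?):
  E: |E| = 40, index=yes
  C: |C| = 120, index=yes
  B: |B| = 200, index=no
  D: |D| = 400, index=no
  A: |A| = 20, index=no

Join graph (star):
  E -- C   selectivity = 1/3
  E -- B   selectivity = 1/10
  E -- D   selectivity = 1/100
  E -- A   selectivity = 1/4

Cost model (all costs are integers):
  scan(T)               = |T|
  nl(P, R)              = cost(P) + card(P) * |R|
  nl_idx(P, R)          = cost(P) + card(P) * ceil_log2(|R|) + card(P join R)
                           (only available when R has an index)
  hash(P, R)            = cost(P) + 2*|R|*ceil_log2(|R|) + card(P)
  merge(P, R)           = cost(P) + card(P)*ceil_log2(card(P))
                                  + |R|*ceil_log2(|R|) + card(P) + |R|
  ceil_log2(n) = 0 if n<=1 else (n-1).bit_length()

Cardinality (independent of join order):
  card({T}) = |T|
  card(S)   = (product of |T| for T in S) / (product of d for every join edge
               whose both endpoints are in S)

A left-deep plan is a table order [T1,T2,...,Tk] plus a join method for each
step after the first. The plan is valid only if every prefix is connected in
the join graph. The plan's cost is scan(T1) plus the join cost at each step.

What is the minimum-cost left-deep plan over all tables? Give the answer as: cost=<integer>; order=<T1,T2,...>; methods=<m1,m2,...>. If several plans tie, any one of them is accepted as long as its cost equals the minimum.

Selinger DP (subsets sized 1..n):
  {E}: scan cost=40, card=40
  {C}: scan cost=120, card=120
  {B}: scan cost=200, card=200
  {D}: scan cost=400, card=400
  {A}: scan cost=20, card=20
  {CE}: card=1600; try (E,hash)→720, (C,merge)→1280, (E,merge)→1360, (C,hash)→1760, (C,nl_idx)→1920, (E,nl_idx)→2440 …(+2); best=720 via (E,hash)
  {BE}: card=800; try (E,hash)→880, (B,merge)→2120, (E,nl_idx)→2200, (E,merge)→2280, (B,hash)→3280, (B,nl)→8040 …(+1); best=880 via (E,hash)
  {DE}: card=160; try (E,hash)→1280, (E,nl_idx)→2960, (D,merge)→4320, (E,merge)→4680, (D,hash)→7280, (D,nl)→16040 …(+1); best=1280 via (E,hash)
  {AE}: card=200; try (A,hash)→280, (E,nl_idx)→340, (E,merge)→420, (A,merge)→440, (E,hash)→520, (E,nl)→820 …(+1); best=280 via (A,hash)
  {BCE}: card=32000; try (C,hash)→3360, (B,hash)→5520, (C,merge)→10640, (B,merge)→21720, (C,nl_idx)→38480, (C,nl)→96880 …(+1); best=3360 via (C,hash)
  {CDE}: card=6400; try (C,hash)→3120, (C,merge)→3680, (C,nl_idx)→8800, (D,hash)→9520, (C,nl)→20480, (D,merge)→23920 …(+1); best=3120 via (C,hash)
  {ACE}: card=8000; try (C,hash)→2160, (A,hash)→2520, (C,merge)→3040, (C,nl_idx)→9680, (A,merge)→20040, (C,nl)→24280 …(+1); best=2160 via (C,hash)
  {BDE}: card=3200; try (B,merge)→4520, (B,hash)→4640, (D,hash)→8880, (D,merge)→13680, (B,nl)→33280, (D,nl)→320880; best=4520 via (B,merge)
  {ABE}: card=4000; try (A,hash)→1880, (B,hash)→3680, (B,merge)→3880, (A,merge)→9800, (A,nl)→16880, (B,nl)→40280; best=1880 via (A,hash)
  {ADE}: card=800; try (A,hash)→1640, (A,merge)→2840, (A,nl)→4480, (D,merge)→6080, (D,hash)→7680, (D,nl)→80280; best=1640 via (A,hash)
  {BCDE}: card=128000; try (C,hash)→9400, (B,hash)→12720, (D,hash)→42560, (C,merge)→47080, (B,merge)→94520, (C,nl_idx)→154920 …(+4); best=9400 via (C,hash)
  {ABCE}: card=160000; try (C,hash)→7560, (B,hash)→13360, (A,hash)→35560, (C,merge)→54840, (B,merge)→115960, (C,nl_idx)→189880 …(+4); best=7560 via (C,hash)
  {ACDE}: card=32000; try (C,hash)→4120, (A,hash)→9720, (C,merge)→11400, (D,hash)→17360, (C,nl_idx)→39240, (A,merge)→92840 …(+4); best=4120 via (C,hash)
  {ABDE}: card=16000; try (B,hash)→5640, (A,hash)→7920, (B,merge)→12240, (D,hash)→13080, (A,merge)→46240, (D,merge)→57880 …(+3); best=5640 via (B,hash)
  {ABCDE}: card=640000; try (C,hash)→23320, (B,hash)→39320, (A,hash)→137600, (D,hash)→174760, (C,merge)→246600, (B,merge)→517920 …(+7); best=23320 via (C,hash)

cost=23320; order=D,E,A,B,C; methods=hash,hash,hash,hash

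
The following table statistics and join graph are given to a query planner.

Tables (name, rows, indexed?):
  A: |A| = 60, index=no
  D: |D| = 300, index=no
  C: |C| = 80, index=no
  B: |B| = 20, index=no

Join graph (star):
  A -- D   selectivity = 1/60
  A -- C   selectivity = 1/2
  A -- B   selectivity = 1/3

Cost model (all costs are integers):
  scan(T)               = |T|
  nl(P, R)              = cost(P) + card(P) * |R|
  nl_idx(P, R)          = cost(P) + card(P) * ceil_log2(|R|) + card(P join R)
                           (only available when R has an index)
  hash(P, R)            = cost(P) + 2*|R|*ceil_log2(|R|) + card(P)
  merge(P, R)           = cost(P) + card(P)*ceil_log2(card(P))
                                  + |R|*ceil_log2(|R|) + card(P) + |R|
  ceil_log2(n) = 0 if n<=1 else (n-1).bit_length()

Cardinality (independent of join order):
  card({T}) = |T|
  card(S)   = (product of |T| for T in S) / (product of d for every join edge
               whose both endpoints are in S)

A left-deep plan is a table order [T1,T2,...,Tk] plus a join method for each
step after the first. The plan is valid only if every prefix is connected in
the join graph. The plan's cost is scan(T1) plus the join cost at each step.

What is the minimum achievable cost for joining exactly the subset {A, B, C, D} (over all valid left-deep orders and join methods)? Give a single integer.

Selinger DP over subsets of {A,B,C,D}:
  {A}: scan cost=60, card=60
  {D}: scan cost=300, card=300
  {C}: scan cost=80, card=80
  {B}: scan cost=20, card=20
  {AD}: card=300; try (A,hash)→1320, (D,merge)→3480, (A,merge)→3720, (D,hash)→5520, (D,nl)→18060, (A,nl)→18300; best=1320 via (A,hash)
  {AC}: card=2400; try (A,hash)→880, (C,merge)→1120, (A,merge)→1140, (C,hash)→1240, (C,nl)→4860, (A,nl)→4880; best=880 via (A,hash)
  {AB}: card=400; try (B,hash)→320, (A,merge)→560, (B,merge)→600, (A,hash)→760, (A,nl)→1220, (B,nl)→1260; best=320 via (B,hash)
  {ACD}: card=12000; try (C,hash)→2740, (C,merge)→4960, (D,hash)→8680, (C,nl)→25320, (D,merge)→35080, (D,nl)→720880; best=2740 via (C,hash)
  {ABD}: card=2000; try (B,hash)→1820, (B,merge)→4440, (D,hash)→6120, (D,merge)→7320, (B,nl)→7320, (D,nl)→120320; best=1820 via (B,hash)
  {ABC}: card=16000; try (C,hash)→1840, (B,hash)→3480, (C,merge)→4960, (B,merge)→32200, (C,nl)→32320, (B,nl)→48880; best=1840 via (C,hash)
  {ABCD}: card=80000; try (C,hash)→4940, (B,hash)→14940, (D,hash)→23240, (C,merge)→26460, (C,nl)→161820, (B,merge)→182860 …(+3); best=4940 via (C,hash)

4940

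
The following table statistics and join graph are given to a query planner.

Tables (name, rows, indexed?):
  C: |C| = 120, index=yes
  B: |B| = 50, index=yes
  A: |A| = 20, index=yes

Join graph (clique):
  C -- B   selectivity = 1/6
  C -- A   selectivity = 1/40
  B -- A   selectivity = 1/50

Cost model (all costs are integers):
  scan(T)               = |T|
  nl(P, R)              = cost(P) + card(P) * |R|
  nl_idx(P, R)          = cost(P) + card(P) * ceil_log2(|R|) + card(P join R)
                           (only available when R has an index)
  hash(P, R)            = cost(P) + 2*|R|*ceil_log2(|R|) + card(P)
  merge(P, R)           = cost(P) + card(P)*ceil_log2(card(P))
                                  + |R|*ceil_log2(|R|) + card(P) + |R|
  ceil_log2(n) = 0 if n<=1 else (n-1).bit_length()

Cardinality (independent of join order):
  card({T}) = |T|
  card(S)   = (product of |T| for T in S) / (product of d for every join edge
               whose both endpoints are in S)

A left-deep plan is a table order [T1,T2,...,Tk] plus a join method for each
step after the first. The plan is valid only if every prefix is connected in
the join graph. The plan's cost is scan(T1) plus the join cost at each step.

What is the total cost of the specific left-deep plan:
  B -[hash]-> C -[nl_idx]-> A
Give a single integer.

6790

step 1: scan B: cost=50, card=50
step 2: join C via hash
    card(P join C) = 50*120/(6) = 1000
    cost = 50 + 2*120*7 + 50 = 1780
step 3: join A via nl_idx
    card(P join A) = 1000*20/(40*50) = 10
    cost = 1780 + 1000*5 + 10 = 6790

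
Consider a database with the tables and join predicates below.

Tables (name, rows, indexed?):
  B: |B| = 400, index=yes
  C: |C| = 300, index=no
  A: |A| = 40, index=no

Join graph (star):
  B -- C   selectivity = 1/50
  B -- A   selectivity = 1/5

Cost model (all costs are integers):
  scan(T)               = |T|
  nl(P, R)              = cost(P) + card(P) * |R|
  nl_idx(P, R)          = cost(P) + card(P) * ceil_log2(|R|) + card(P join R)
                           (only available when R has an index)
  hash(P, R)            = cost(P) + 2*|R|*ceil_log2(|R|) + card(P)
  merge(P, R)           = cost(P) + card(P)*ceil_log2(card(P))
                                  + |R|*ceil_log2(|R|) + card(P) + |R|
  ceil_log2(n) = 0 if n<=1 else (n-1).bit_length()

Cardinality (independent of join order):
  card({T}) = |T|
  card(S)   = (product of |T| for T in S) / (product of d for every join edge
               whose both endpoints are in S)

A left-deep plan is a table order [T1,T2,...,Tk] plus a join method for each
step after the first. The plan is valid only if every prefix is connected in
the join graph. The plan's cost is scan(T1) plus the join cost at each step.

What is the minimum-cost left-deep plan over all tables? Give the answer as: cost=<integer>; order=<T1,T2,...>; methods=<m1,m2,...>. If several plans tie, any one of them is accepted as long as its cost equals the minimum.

Selinger DP (subsets sized 1..n):
  {B}: scan cost=400, card=400
  {C}: scan cost=300, card=300
  {A}: scan cost=40, card=40
  {BC}: card=2400; try (B,nl_idx)→5400, (C,hash)→6200, (B,merge)→7300, (C,merge)→7400, (B,hash)→7800, (B,nl)→120300 …(+1); best=5400 via (B,nl_idx)
  {AB}: card=3200; try (A,hash)→1280, (B,nl_idx)→3600, (B,merge)→4320, (A,merge)→4680, (B,hash)→7280, (B,nl)→16040 …(+1); best=1280 via (A,hash)
  {ABC}: card=19200; try (A,hash)→8280, (C,hash)→9880, (A,merge)→36880, (C,merge)→45880, (A,nl)→101400, (C,nl)→961280; best=8280 via (A,hash)

cost=8280; order=C,B,A; methods=nl_idx,hash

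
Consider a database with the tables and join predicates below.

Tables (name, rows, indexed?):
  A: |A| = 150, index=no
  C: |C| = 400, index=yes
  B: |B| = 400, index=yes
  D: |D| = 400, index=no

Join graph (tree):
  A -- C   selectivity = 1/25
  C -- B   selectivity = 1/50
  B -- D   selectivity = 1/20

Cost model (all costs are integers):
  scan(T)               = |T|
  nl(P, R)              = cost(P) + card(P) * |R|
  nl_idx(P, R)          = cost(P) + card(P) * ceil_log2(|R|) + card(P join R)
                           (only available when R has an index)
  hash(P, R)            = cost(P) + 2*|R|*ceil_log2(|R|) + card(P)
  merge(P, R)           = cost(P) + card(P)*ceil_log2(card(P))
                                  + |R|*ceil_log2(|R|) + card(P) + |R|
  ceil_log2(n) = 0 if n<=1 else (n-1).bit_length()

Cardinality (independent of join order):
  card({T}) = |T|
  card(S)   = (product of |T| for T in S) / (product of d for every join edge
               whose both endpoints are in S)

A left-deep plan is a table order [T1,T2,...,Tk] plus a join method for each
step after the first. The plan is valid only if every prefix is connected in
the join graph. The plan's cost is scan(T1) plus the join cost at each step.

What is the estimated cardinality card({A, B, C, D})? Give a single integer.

384000

Tables in S: A(150), B(400), C(400), D(400)
Edges inside S: A-C(d=25), C-B(d=50), B-D(d=20)
numerator = 150 * 400 * 400 * 400 = 9600000000
denominator = 25 * 50 * 20 = 25000
card(S) = 9600000000 / 25000 = 384000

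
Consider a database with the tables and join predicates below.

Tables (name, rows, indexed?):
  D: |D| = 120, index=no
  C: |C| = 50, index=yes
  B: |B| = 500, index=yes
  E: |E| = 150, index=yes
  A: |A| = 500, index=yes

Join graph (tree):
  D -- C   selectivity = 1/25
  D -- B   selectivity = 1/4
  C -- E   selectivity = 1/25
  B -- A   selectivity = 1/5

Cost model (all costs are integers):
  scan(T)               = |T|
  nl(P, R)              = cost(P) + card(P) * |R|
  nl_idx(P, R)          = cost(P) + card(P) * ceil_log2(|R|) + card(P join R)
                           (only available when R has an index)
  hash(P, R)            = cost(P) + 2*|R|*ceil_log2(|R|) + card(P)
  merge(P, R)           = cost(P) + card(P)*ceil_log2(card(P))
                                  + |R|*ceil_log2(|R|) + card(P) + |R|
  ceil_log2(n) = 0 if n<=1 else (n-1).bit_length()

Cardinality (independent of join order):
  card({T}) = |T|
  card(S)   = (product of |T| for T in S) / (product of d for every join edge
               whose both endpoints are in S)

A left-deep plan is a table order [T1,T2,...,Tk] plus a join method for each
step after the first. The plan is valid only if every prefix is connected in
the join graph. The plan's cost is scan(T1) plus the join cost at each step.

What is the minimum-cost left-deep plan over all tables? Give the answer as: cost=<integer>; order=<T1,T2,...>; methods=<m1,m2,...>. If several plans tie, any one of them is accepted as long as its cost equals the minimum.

cost=202170; order=C,E,D,B,A; methods=nl_idx,hash,hash,hash

Selinger DP (subsets sized 1..n):
  {D}: scan cost=120, card=120
  {C}: scan cost=50, card=50
  {B}: scan cost=500, card=500
  {E}: scan cost=150, card=150
  {A}: scan cost=500, card=500
  {CD}: card=240; try (C,hash)→840, (C,nl_idx)→1080, (D,merge)→1360, (C,merge)→1430, (D,hash)→1780, (D,nl)→6050 …(+1); best=840 via (C,hash)
  {BD}: card=15000; try (D,hash)→2680, (B,merge)→6080, (D,merge)→6460, (B,hash)→9240, (B,nl_idx)→16200, (B,nl)→60120 …(+1); best=2680 via (D,hash)
  {CE}: card=300; try (E,nl_idx)→750, (C,hash)→900, (C,nl_idx)→1350, (E,merge)→1750, (C,merge)→1850, (E,hash)→2500 …(+2); best=750 via (E,nl_idx)
  {AB}: card=50000; try (B,hash)→10000, (A,hash)→10000, (B,merge)→10500, (A,merge)→10500, (B,nl_idx)→55000, (A,nl_idx)→55000 …(+2); best=10000 via (B,hash)
  {BCD}: card=30000; try (B,merge)→8000, (B,hash)→10080, (C,hash)→18280, (B,nl_idx)→33000, (B,nl)→120840, (C,nl_idx)→122680 …(+2); best=8000 via (B,merge)
  {CDE}: card=1440; try (D,hash)→2730, (E,hash)→3480, (E,nl_idx)→4200, (E,merge)→4350, (D,merge)→4710, (D,nl)→36750 …(+1); best=2730 via (D,hash)
  {ABD}: card=1500000; try (A,hash)→26680, (D,hash)→61680, (A,merge)→232680, (D,merge)→860960, (A,nl_idx)→1637680, (D,nl)→6010000 …(+1); best=26680 via (A,hash)
  {BCDE}: card=180000; try (B,hash)→13170, (B,merge)→25010, (E,hash)→40400, (B,nl_idx)→195690, (E,nl_idx)→428000, (E,merge)→489350 …(+2); best=13170 via (B,hash)
  {ABCD}: card=3000000; try (A,hash)→47000, (A,merge)→493000, (C,hash)→1527280, (A,nl_idx)→3278000, (C,nl_idx)→12026680, (A,nl)→15008000 …(+2); best=47000 via (A,hash)
  {ABCDE}: card=18000000; try (A,hash)→202170, (E,hash)→3049400, (A,merge)→3438170, (A,nl_idx)→19633170, (E,nl_idx)→42047000, (E,merge)→69048350 …(+2); best=202170 via (A,hash)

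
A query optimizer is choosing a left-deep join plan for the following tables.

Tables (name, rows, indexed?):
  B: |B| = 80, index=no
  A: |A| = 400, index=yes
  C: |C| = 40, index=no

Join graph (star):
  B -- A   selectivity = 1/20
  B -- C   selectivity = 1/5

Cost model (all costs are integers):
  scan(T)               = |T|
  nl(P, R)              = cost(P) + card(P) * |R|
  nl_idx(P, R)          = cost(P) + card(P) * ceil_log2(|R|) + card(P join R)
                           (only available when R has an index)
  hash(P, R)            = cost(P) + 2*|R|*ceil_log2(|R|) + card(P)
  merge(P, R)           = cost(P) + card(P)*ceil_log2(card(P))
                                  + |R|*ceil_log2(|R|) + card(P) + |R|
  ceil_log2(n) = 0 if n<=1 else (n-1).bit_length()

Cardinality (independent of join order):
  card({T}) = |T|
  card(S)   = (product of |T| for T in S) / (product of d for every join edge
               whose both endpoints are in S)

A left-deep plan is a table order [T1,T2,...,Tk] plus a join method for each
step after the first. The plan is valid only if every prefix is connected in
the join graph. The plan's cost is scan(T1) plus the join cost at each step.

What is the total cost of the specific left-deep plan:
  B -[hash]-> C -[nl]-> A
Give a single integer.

256640

step 1: scan B: cost=80, card=80
step 2: join C via hash
    card(P join C) = 80*40/(5) = 640
    cost = 80 + 2*40*6 + 80 = 640
step 3: join A via nl
    card(P join A) = 640*400/(20) = 12800
    cost = 640 + 640*400 = 256640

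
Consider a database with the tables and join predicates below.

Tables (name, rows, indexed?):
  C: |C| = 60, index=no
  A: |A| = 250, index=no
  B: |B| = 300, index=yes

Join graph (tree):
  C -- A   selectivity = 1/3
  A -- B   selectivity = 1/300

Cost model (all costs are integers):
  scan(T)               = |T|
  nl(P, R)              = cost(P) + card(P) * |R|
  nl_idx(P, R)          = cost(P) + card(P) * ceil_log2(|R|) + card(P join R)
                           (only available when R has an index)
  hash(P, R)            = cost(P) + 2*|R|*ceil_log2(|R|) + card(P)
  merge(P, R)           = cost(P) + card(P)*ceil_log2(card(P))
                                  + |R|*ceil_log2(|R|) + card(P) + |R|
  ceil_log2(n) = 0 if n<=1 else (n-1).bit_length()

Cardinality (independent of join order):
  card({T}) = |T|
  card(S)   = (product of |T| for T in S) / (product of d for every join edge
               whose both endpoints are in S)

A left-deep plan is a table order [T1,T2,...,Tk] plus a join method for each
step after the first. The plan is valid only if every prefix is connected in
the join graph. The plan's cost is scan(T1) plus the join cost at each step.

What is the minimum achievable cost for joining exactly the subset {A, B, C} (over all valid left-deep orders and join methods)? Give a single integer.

Selinger DP over subsets of {A,B,C}:
  {C}: scan cost=60, card=60
  {A}: scan cost=250, card=250
  {B}: scan cost=300, card=300
  {AC}: card=5000; try (C,hash)→1220, (A,merge)→2730, (C,merge)→2920, (A,hash)→4120, (A,nl)→15060, (C,nl)→15250; best=1220 via (C,hash)
  {AB}: card=250; try (B,nl_idx)→2750, (A,hash)→4600, (B,merge)→5500, (A,merge)→5550, (B,hash)→5900, (B,nl)→75250 …(+1); best=2750 via (B,nl_idx)
  {ABC}: card=5000; try (C,hash)→3720, (C,merge)→5420, (B,hash)→11620, (C,nl)→17750, (B,nl_idx)→51220, (B,merge)→74220 …(+1); best=3720 via (C,hash)

3720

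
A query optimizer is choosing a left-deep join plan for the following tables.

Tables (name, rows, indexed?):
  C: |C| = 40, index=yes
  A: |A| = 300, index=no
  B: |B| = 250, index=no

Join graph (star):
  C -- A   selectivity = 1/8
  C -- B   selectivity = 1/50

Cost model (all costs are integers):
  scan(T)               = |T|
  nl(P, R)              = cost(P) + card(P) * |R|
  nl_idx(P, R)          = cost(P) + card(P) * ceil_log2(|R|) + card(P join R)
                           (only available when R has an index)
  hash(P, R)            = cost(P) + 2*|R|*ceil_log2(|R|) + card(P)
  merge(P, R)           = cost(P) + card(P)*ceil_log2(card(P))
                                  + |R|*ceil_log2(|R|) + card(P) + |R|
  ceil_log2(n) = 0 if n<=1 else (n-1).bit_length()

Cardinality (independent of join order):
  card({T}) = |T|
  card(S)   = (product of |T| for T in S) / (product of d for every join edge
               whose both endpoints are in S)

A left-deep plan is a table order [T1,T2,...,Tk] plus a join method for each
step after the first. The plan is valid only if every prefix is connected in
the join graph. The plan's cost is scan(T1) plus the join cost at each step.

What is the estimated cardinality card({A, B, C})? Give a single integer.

7500

Tables in S: A(300), B(250), C(40)
Edges inside S: C-A(d=8), C-B(d=50)
numerator = 300 * 250 * 40 = 3000000
denominator = 8 * 50 = 400
card(S) = 3000000 / 400 = 7500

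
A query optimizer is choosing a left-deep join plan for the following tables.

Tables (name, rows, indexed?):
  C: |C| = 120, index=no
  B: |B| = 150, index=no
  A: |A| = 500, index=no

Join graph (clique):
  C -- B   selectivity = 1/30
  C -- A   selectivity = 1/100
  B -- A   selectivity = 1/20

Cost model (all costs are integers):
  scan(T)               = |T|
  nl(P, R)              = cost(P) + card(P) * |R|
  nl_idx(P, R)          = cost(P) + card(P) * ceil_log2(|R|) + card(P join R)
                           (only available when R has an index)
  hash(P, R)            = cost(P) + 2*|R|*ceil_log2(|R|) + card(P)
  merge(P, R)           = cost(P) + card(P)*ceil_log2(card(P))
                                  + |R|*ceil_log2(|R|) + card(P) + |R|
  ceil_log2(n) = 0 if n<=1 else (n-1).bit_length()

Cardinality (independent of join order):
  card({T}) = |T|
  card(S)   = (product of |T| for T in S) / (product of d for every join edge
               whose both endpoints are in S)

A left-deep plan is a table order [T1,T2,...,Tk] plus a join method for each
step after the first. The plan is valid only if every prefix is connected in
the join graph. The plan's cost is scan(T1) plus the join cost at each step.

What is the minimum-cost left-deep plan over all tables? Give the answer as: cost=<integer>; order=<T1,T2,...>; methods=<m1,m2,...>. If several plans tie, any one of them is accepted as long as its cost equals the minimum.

cost=5680; order=A,C,B; methods=hash,hash

Selinger DP (subsets sized 1..n):
  {C}: scan cost=120, card=120
  {B}: scan cost=150, card=150
  {A}: scan cost=500, card=500
  {BC}: card=600; try (C,hash)→1980, (B,merge)→2430, (C,merge)→2460, (B,hash)→2640, (B,nl)→18120, (C,nl)→18150; best=1980 via (C,hash)
  {AC}: card=600; try (C,hash)→2680, (A,merge)→6080, (C,merge)→6460, (A,hash)→9240, (A,nl)→60120, (C,nl)→60500; best=2680 via (C,hash)
  {AB}: card=3750; try (B,hash)→3400, (A,merge)→6500, (B,merge)→6850, (A,hash)→9300, (A,nl)→75150, (B,nl)→75500; best=3400 via (B,hash)
  {ABC}: card=150; try (B,hash)→5680, (C,hash)→8830, (B,merge)→10630, (A,hash)→11580, (A,merge)→13580, (C,merge)→53110 …(+3); best=5680 via (B,hash)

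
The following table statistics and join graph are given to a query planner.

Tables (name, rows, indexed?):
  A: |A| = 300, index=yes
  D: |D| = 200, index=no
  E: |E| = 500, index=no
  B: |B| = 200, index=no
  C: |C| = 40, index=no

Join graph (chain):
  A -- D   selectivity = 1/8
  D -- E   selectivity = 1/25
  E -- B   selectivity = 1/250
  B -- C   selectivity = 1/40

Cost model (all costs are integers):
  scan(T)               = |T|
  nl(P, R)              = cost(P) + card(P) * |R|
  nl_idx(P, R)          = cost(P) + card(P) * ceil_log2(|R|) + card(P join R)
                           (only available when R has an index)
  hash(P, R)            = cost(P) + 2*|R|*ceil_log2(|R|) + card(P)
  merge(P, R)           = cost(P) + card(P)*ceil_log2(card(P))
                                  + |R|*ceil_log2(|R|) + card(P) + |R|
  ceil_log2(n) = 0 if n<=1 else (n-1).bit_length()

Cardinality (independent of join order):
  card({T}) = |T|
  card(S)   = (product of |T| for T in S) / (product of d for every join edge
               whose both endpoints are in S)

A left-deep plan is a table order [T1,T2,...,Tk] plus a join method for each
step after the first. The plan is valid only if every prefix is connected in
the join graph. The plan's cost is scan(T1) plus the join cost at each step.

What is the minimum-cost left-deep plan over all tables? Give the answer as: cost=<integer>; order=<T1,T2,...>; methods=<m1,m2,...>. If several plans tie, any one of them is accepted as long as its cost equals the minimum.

cost=17280; order=E,B,C,D,A; methods=hash,hash,hash,hash

Selinger DP (subsets sized 1..n):
  {A}: scan cost=300, card=300
  {D}: scan cost=200, card=200
  {E}: scan cost=500, card=500
  {B}: scan cost=200, card=200
  {C}: scan cost=40, card=40
  {AD}: card=7500; try (D,hash)→3800, (A,merge)→5000, (D,merge)→5100, (A,hash)→5800, (A,nl_idx)→9500, (A,nl)→60200 …(+1); best=3800 via (D,hash)
  {DE}: card=4000; try (D,hash)→4200, (E,merge)→7000, (D,merge)→7300, (E,hash)→9400, (E,nl)→100200, (D,nl)→100500; best=4200 via (D,hash)
  {BE}: card=400; try (B,hash)→4200, (E,merge)→7000, (B,merge)→7300, (E,hash)→9400, (E,nl)→100200, (B,nl)→100500; best=4200 via (B,hash)
  {BC}: card=200; try (C,hash)→880, (B,merge)→2120, (C,merge)→2280, (B,hash)→3280, (B,nl)→8040, (C,nl)→8200; best=880 via (C,hash)
  {ADE}: card=150000; try (A,hash)→13600, (E,hash)→20300, (A,merge)→59200, (E,merge)→113800, (A,nl_idx)→190200, (A,nl)→1204200 …(+1); best=13600 via (A,hash)
  {BDE}: card=3200; try (D,hash)→7800, (D,merge)→10000, (B,hash)→11400, (B,merge)→58000, (D,nl)→84200, (B,nl)→804200; best=7800 via (D,hash)
  {BCE}: card=400; try (C,hash)→5080, (E,merge)→7680, (C,merge)→8480, (E,hash)→10080, (C,nl)→20200, (E,nl)→100880; best=5080 via (C,hash)
  {ABDE}: card=120000; try (A,hash)→16400, (A,merge)→52400, (A,nl_idx)→156600, (B,hash)→166800, (A,nl)→967800, (B,merge)→2865400 …(+1); best=16400 via (A,hash)
  {BCDE}: card=3200; try (D,hash)→8680, (D,merge)→10880, (C,hash)→11480, (C,merge)→49680, (D,nl)→85080, (C,nl)→135800; best=8680 via (D,hash)
  {ABCDE}: card=120000; try (A,hash)→17280, (A,merge)→53280, (C,hash)→136880, (A,nl_idx)→157480, (A,nl)→968680, (C,merge)→2176680 …(+1); best=17280 via (A,hash)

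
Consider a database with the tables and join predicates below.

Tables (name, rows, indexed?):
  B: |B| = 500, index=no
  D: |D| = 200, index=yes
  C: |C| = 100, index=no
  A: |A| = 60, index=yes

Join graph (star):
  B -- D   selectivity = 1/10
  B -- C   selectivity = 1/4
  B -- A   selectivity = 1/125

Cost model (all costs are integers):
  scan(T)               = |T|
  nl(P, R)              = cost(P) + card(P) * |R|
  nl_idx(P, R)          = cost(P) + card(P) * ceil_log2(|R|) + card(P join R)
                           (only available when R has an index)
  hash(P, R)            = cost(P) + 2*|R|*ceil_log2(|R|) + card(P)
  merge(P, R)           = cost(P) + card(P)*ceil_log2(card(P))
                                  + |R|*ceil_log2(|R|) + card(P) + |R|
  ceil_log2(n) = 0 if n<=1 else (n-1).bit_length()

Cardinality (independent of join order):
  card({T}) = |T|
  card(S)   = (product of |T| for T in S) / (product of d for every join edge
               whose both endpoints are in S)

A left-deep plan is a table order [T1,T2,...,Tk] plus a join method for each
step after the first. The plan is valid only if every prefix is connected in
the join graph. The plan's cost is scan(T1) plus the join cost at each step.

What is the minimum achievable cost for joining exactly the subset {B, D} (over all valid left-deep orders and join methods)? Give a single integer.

Selinger DP over subsets of {B,D}:
  {B}: scan cost=500, card=500
  {D}: scan cost=200, card=200
  {BD}: card=10000; try (D,hash)→4200, (B,merge)→7000, (D,merge)→7300, (B,hash)→9400, (D,nl_idx)→14500, (B,nl)→100200 …(+1); best=4200 via (D,hash)

4200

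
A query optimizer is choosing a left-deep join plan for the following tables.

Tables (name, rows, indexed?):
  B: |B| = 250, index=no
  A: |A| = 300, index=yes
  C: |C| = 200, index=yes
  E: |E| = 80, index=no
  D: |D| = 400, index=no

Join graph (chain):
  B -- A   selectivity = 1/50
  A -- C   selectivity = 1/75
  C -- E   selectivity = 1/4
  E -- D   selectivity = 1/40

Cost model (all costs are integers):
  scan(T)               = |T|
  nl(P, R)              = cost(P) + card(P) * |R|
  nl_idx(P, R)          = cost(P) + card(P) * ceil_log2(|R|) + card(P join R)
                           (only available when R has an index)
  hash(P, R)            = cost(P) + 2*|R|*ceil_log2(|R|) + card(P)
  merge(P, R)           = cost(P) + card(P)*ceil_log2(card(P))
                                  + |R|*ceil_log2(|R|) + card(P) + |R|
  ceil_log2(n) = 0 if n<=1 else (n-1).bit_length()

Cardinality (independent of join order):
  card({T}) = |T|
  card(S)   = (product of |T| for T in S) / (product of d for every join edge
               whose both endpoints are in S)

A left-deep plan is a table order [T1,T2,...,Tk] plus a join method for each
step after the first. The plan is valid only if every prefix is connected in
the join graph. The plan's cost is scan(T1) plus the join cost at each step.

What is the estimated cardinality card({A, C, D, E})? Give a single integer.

160000

Tables in S: A(300), C(200), D(400), E(80)
Edges inside S: A-C(d=75), C-E(d=4), E-D(d=40)
numerator = 300 * 200 * 400 * 80 = 1920000000
denominator = 75 * 4 * 40 = 12000
card(S) = 1920000000 / 12000 = 160000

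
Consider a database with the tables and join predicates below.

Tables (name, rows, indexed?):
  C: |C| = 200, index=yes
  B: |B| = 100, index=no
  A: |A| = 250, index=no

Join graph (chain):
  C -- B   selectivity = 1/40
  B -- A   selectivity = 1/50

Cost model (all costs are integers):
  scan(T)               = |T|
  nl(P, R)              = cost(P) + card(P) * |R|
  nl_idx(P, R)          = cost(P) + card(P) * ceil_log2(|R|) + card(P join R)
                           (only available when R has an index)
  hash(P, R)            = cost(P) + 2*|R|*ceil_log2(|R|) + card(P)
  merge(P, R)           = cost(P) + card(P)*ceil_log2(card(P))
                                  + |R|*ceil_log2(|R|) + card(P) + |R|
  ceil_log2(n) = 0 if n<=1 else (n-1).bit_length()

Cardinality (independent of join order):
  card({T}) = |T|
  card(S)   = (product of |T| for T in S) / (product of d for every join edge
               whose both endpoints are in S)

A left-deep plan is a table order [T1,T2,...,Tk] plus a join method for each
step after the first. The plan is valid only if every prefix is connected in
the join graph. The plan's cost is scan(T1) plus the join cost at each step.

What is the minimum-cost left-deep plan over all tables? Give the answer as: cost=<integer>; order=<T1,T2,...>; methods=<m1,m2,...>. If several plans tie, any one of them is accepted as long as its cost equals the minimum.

Selinger DP (subsets sized 1..n):
  {C}: scan cost=200, card=200
  {B}: scan cost=100, card=100
  {A}: scan cost=250, card=250
  {BC}: card=500; try (C,nl_idx)→1400, (B,hash)→1800, (C,merge)→2700, (B,merge)→2800, (C,hash)→3400, (C,nl)→20100 …(+1); best=1400 via (C,nl_idx)
  {AB}: card=500; try (B,hash)→1900, (A,merge)→3150, (B,merge)→3300, (A,hash)→4200, (A,nl)→25100, (B,nl)→25250; best=1900 via (B,hash)
  {ABC}: card=2500; try (C,hash)→5600, (A,hash)→5900, (C,nl_idx)→8400, (A,merge)→8650, (C,merge)→8700, (C,nl)→101900 …(+1); best=5600 via (C,hash)

cost=5600; order=A,B,C; methods=hash,hash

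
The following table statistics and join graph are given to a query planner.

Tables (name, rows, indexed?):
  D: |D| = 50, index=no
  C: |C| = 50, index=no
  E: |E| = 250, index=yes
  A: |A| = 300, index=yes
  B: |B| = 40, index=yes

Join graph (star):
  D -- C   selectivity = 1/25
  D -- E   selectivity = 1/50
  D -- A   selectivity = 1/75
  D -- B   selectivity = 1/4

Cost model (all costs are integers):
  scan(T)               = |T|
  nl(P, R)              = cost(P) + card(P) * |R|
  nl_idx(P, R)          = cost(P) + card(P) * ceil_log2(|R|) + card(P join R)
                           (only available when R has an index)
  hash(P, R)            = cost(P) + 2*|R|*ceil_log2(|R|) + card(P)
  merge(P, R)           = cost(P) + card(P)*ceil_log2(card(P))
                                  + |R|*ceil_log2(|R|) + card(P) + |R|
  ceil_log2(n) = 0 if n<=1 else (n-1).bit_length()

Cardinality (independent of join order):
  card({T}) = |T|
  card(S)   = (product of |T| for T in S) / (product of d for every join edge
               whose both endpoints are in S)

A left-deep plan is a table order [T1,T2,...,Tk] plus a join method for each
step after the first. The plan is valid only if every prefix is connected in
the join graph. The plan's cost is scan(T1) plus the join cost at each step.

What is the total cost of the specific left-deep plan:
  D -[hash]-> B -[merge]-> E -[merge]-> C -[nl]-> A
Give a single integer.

1540680

step 1: scan D: cost=50, card=50
step 2: join B via hash
    card(P join B) = 50*40/(4) = 500
    cost = 50 + 2*40*6 + 50 = 580
step 3: join E via merge
    card(P join E) = 500*250/(50) = 2500
    cost = 580 + 500*9 + 250*8 + 500 + 250 = 7830
step 4: join C via merge
    card(P join C) = 2500*50/(25) = 5000
    cost = 7830 + 2500*12 + 50*6 + 2500 + 50 = 40680
step 5: join A via nl
    card(P join A) = 5000*300/(75) = 20000
    cost = 40680 + 5000*300 = 1540680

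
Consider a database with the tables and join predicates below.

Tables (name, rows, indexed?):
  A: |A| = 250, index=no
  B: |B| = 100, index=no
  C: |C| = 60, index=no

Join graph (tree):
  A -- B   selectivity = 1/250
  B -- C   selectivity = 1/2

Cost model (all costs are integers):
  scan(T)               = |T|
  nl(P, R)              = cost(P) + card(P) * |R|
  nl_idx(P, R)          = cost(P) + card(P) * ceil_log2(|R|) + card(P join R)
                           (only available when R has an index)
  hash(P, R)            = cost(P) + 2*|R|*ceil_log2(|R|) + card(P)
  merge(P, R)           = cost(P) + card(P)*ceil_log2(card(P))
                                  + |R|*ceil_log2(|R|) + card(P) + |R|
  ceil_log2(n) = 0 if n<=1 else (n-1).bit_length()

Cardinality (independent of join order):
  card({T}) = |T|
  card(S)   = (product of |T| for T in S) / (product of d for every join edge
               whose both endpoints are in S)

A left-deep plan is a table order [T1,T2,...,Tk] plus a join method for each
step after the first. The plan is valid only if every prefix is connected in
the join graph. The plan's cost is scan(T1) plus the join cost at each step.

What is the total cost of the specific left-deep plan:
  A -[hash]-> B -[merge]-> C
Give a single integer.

3120

step 1: scan A: cost=250, card=250
step 2: join B via hash
    card(P join B) = 250*100/(250) = 100
    cost = 250 + 2*100*7 + 250 = 1900
step 3: join C via merge
    card(P join C) = 100*60/(2) = 3000
    cost = 1900 + 100*7 + 60*6 + 100 + 60 = 3120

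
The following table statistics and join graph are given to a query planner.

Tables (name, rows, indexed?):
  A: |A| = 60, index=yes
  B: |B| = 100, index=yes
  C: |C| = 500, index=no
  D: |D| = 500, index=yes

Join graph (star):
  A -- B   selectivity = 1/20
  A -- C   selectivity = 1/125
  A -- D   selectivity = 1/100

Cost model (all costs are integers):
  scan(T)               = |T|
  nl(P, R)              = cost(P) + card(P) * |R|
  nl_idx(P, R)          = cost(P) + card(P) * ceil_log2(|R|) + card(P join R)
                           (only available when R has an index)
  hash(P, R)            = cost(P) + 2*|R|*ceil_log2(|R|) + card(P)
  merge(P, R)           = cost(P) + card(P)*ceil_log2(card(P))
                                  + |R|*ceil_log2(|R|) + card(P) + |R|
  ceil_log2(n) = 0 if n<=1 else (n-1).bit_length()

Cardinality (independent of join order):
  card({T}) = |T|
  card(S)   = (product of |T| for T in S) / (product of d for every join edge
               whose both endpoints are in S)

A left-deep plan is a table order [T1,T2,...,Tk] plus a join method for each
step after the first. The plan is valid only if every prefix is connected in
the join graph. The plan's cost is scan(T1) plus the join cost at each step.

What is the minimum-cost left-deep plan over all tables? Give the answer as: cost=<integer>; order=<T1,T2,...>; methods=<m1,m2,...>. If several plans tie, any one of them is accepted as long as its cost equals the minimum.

Selinger DP (subsets sized 1..n):
  {A}: scan cost=60, card=60
  {B}: scan cost=100, card=100
  {C}: scan cost=500, card=500
  {D}: scan cost=500, card=500
  {AB}: card=300; try (B,nl_idx)→780, (A,hash)→920, (A,nl_idx)→1000, (B,merge)→1280, (A,merge)→1320, (B,hash)→1520 …(+2); best=780 via (B,nl_idx)
  {AC}: card=240; try (A,hash)→1720, (A,nl_idx)→3740, (C,merge)→5480, (A,merge)→5920, (C,hash)→9120, (C,nl)→30060 …(+1); best=1720 via (A,hash)
  {AD}: card=300; try (D,nl_idx)→900, (A,hash)→1720, (A,nl_idx)→3800, (D,merge)→5480, (A,merge)→5920, (D,hash)→9120 …(+2); best=900 via (D,nl_idx)
  {ABC}: card=1200; try (B,hash)→3360, (B,nl_idx)→4600, (B,merge)→4680, (C,merge)→8780, (C,hash)→10080, (B,nl)→25720 …(+1); best=3360 via (B,hash)
  {ABD}: card=1500; try (B,hash)→2600, (B,nl_idx)→4500, (B,merge)→4700, (D,nl_idx)→4980, (D,merge)→8780, (D,hash)→10080 …(+2); best=2600 via (B,hash)
  {ACD}: card=1200; try (D,nl_idx)→5080, (D,merge)→8880, (C,merge)→8900, (C,hash)→10200, (D,hash)→10960, (D,nl)→121720 …(+1); best=5080 via (D,nl_idx)
  {ABCD}: card=6000; try (B,hash)→7680, (C,hash)→13100, (D,hash)→13560, (B,nl_idx)→19480, (D,nl_idx)→20160, (B,merge)→20280 …(+5); best=7680 via (B,hash)

cost=7680; order=C,A,D,B; methods=hash,nl_idx,hash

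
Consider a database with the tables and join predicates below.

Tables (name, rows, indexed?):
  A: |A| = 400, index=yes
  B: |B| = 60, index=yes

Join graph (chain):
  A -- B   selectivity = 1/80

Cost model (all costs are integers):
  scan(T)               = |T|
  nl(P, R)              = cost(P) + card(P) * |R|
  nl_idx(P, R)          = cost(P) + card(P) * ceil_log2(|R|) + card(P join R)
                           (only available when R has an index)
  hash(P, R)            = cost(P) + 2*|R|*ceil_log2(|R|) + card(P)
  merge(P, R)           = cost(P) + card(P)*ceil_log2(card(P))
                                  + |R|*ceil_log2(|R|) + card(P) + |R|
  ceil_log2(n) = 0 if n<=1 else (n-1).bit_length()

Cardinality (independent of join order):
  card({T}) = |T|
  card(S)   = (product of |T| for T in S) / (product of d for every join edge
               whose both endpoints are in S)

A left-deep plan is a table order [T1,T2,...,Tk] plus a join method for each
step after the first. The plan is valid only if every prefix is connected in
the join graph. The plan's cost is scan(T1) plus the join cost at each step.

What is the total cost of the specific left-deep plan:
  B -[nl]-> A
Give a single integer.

step 1: scan B: cost=60, card=60
step 2: join A via nl
    card(P join A) = 60*400/(80) = 300
    cost = 60 + 60*400 = 24060

24060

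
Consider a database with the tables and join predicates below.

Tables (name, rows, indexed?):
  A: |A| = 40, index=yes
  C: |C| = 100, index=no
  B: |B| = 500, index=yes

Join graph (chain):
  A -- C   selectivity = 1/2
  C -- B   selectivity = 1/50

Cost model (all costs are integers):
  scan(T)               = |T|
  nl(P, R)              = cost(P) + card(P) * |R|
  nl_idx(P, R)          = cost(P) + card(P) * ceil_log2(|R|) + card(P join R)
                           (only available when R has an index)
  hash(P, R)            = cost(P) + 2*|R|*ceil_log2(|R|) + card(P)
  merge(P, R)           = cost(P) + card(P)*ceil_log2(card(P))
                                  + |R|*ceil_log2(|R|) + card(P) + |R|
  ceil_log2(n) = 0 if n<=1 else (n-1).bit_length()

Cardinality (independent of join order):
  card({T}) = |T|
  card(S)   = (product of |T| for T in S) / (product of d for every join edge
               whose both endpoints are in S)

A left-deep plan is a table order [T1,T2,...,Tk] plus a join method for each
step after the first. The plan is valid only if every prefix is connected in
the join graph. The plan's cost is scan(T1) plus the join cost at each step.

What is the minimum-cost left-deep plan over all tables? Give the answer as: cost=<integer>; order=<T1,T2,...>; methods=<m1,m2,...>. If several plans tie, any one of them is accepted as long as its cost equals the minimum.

Selinger DP (subsets sized 1..n):
  {A}: scan cost=40, card=40
  {C}: scan cost=100, card=100
  {B}: scan cost=500, card=500
  {AC}: card=2000; try (A,hash)→680, (C,merge)→1120, (A,merge)→1180, (C,hash)→1480, (A,nl_idx)→2700, (C,nl)→4040 …(+1); best=680 via (A,hash)
  {BC}: card=1000; try (B,nl_idx)→2000, (C,hash)→2400, (B,merge)→5900, (C,merge)→6300, (B,hash)→9200, (B,nl)→50100 …(+1); best=2000 via (B,nl_idx)
  {ABC}: card=20000; try (A,hash)→3480, (B,hash)→11680, (A,merge)→13280, (A,nl_idx)→28000, (B,merge)→29680, (B,nl_idx)→38680 …(+2); best=3480 via (A,hash)

cost=3480; order=C,B,A; methods=nl_idx,hash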